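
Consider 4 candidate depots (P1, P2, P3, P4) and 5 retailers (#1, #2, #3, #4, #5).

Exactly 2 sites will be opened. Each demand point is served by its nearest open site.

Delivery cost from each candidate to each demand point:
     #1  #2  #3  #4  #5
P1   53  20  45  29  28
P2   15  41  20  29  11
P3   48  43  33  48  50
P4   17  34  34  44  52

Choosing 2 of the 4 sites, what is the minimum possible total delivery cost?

95

Open {P1, P2}.
  #1→P2 15, #2→P1 20, #3→P2 20, #4→P1 29, #5→P2 11  ⇒ total 95.
Compare {P2, P4}: total 109.
Compare {P2, P3}: total 116.
No size-2 selection does better; minimum is 95.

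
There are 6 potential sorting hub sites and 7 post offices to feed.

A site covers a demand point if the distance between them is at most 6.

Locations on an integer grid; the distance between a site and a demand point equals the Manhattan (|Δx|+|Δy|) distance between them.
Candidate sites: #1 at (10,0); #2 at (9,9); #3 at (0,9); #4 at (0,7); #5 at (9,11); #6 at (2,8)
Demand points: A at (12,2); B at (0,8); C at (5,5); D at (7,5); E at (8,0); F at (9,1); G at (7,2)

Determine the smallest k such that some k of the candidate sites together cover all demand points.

3

Coverage sets (demand points within 6 of each site):
  #1: {A, E, F, G}
  #2: {D}
  #3: {B}
  #4: {B}
  #5: {}
  #6: {B, C}
No 2 sites suffice: every size-2 union leaves at least one demand point uncovered.
But {#1, #2, #6} covers everything, so the minimum is 3.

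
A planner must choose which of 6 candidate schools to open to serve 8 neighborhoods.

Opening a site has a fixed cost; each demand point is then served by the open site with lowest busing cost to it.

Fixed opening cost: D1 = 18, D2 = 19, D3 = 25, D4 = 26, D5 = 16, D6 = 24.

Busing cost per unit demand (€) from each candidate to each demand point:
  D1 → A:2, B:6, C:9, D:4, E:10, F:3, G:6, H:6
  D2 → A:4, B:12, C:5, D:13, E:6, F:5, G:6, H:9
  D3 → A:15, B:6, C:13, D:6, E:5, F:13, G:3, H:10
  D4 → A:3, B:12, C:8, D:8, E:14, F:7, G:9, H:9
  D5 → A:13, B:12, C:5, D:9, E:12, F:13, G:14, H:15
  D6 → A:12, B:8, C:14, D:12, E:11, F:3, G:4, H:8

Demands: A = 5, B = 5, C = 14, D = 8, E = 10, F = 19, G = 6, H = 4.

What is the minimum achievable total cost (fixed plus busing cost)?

Open {D1, D3, D5}: assign each demand point to its cheapest open site.
  A→D1 5×2=10, B→D1 5×6=30, C→D5 14×5=70, D→D1 8×4=32, E→D3 10×5=50, F→D1 19×3=57, G→D3 6×3=18, H→D1 4×6=24
  busing cost 291, fixed 59 → total 350.
Compare {D1, D2, D3}: busing cost 291 + fixed 62 = 353.
Compare {D1, D2}: busing cost 319 + fixed 37 = 356.
Compare {D1, D2, D6}: busing cost 307 + fixed 61 = 368.
All other subsets cost ≥ 353. Minimum total cost: 350.

350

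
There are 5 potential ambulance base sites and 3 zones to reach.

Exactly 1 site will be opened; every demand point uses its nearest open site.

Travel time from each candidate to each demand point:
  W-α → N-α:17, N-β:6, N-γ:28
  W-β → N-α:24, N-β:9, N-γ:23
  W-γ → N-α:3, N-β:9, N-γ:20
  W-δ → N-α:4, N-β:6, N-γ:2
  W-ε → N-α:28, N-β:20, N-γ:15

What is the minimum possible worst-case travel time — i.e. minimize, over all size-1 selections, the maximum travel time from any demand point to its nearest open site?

6

Open {W-δ}.
  Farthest demand point is N-β at travel time 6 (to W-δ); all others are ≤ 6.
With {W-γ} the worst case is 20.
With {W-β} the worst case is 24.
No size-1 selection achieves below 6.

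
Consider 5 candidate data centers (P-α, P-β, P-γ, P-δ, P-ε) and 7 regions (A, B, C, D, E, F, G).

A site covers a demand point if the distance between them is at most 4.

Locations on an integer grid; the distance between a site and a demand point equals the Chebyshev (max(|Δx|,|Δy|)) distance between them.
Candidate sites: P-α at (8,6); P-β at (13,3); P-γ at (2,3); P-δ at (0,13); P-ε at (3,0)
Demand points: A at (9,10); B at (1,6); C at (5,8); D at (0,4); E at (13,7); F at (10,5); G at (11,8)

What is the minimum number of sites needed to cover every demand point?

3

Coverage sets (demand points within 4 of each site):
  P-α: {A, C, F, G}
  P-β: {E, F}
  P-γ: {B, D}
  P-δ: {}
  P-ε: {D}
No 2 sites suffice: every size-2 union leaves at least one demand point uncovered.
But {P-α, P-β, P-γ} covers everything, so the minimum is 3.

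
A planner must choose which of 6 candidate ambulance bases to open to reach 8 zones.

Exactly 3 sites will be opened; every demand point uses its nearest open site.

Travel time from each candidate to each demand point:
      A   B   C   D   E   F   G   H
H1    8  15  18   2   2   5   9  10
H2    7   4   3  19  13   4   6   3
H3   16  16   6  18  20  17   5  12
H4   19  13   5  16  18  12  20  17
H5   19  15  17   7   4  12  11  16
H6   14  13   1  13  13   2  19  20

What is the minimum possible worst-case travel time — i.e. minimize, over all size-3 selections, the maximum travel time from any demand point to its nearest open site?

7

Open {H1, H2, H3}.
  Farthest demand point is A at travel time 7 (to H2); all others are ≤ 7.
With {H1, H2, H4} the worst case is 7.
With {H1, H2, H5} the worst case is 7.
No size-3 selection achieves below 7.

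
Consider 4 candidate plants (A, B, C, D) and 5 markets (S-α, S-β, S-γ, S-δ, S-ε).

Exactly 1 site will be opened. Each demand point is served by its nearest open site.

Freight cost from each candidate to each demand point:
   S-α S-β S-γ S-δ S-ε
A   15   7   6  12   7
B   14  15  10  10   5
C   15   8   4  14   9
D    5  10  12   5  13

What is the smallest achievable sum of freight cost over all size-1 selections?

Open {D}.
  S-α→D 5, S-β→D 10, S-γ→D 12, S-δ→D 5, S-ε→D 13  ⇒ total 45.
Compare {A}: total 47.
Compare {C}: total 50.
No size-1 selection does better; minimum is 45.

45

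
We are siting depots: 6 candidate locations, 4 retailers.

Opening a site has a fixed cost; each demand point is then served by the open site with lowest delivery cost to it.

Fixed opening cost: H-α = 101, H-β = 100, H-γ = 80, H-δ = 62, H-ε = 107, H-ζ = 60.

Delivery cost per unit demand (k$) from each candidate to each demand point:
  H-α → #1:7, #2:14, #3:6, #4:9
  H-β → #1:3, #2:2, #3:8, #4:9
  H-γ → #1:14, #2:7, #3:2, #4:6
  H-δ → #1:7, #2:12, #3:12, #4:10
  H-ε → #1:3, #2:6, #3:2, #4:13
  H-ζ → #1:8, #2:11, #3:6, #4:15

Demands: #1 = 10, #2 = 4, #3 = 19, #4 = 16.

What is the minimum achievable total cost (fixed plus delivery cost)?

Open {H-β, H-γ}: assign each demand point to its cheapest open site.
  #1→H-β 10×3=30, #2→H-β 4×2=8, #3→H-γ 19×2=38, #4→H-γ 16×6=96
  delivery cost 172, fixed 180 → total 352.
Compare {H-γ, H-δ}: delivery cost 232 + fixed 142 = 374.
Compare {H-γ, H-ε}: delivery cost 188 + fixed 187 = 375.
Compare {H-γ}: delivery cost 302 + fixed 80 = 382.
All other subsets cost ≥ 374. Minimum total cost: 352.

352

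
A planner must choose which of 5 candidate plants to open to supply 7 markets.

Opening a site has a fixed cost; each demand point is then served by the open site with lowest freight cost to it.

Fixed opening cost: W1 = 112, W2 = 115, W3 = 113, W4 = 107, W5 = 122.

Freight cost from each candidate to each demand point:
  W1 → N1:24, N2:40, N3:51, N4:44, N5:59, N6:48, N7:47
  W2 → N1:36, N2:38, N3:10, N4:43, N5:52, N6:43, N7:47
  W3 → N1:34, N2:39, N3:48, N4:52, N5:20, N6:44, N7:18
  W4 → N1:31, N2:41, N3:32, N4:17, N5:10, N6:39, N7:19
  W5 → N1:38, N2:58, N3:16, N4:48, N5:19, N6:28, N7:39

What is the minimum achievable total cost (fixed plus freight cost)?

Open {W4}: assign each demand point to its cheapest open site.
  N1→W4 31, N2→W4 41, N3→W4 32, N4→W4 17, N5→W4 10, N6→W4 39, N7→W4 19
  freight cost 189, fixed 107 → total 296.
Compare {W3}: freight cost 255 + fixed 113 = 368.
Compare {W5}: freight cost 246 + fixed 122 = 368.
Compare {W2}: freight cost 269 + fixed 115 = 384.
All other subsets cost ≥ 368. Minimum total cost: 296.

296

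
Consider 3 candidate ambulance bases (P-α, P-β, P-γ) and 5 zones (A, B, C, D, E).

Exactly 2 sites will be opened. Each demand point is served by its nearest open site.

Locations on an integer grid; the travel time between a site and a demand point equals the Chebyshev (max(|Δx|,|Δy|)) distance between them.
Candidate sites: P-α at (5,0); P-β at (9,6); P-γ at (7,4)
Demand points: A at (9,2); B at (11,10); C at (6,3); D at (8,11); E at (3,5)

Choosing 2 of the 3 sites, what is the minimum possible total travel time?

Open {P-β, P-γ}.
  A→P-γ 2, B→P-β 4, C→P-γ 1, D→P-β 5, E→P-γ 4  ⇒ total 16.
Compare {P-α, P-γ}: total 20.
Compare {P-α, P-β}: total 21.

16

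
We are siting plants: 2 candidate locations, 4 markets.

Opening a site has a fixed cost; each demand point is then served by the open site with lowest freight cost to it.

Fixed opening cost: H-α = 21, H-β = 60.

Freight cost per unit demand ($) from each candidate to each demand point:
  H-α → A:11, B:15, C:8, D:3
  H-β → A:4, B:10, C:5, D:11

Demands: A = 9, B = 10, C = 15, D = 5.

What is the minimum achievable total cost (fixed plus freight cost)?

Open {H-α, H-β}: assign each demand point to its cheapest open site.
  A→H-β 9×4=36, B→H-β 10×10=100, C→H-β 15×5=75, D→H-α 5×3=15
  freight cost 226, fixed 81 → total 307.
Compare {H-β}: freight cost 266 + fixed 60 = 326.
Compare {H-α}: freight cost 384 + fixed 21 = 405.

307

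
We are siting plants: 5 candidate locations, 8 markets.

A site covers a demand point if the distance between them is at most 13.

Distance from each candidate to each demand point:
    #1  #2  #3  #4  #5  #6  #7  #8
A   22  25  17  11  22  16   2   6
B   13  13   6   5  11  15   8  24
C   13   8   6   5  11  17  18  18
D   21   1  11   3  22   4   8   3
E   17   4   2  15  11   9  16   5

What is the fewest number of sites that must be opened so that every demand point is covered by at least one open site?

2

Coverage sets (demand points within 13 of each site):
  A: {#4, #7, #8}
  B: {#1, #2, #3, #4, #5, #7}
  C: {#1, #2, #3, #4, #5}
  D: {#2, #3, #4, #6, #7, #8}
  E: {#2, #3, #5, #6, #8}
No single site covers all 8 demand points.
But {B, D} covers everything, so the minimum is 2.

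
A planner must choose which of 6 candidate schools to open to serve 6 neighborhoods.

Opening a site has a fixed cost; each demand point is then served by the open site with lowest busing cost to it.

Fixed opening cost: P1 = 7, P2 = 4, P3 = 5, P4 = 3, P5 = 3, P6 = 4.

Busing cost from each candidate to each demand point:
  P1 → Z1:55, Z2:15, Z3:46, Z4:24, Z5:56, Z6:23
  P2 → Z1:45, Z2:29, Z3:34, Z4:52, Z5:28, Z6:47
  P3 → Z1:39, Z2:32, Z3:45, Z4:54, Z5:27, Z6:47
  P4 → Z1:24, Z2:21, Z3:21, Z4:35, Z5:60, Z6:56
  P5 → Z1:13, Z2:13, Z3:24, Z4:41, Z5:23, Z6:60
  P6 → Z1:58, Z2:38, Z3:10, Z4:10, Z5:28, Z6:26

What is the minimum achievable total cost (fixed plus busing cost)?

102

Open {P5, P6}: assign each demand point to its cheapest open site.
  Z1→P5 13, Z2→P5 13, Z3→P6 10, Z4→P6 10, Z5→P5 23, Z6→P6 26
  busing cost 95, fixed 7 → total 102.
Compare {P4, P5, P6}: busing cost 95 + fixed 10 = 105.
Compare {P1, P5, P6}: busing cost 92 + fixed 14 = 106.
Compare {P2, P5, P6}: busing cost 95 + fixed 11 = 106.
All other subsets cost ≥ 105. Minimum total cost: 102.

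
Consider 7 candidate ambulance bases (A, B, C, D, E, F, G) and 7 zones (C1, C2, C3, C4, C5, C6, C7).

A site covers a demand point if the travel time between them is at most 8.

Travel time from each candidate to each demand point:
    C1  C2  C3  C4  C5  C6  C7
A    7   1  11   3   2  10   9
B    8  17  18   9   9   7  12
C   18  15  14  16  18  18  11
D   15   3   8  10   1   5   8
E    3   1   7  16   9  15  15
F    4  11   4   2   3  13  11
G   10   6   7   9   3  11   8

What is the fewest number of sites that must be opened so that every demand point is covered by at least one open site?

Coverage sets (demand points within 8 of each site):
  A: {C1, C2, C4, C5}
  B: {C1, C6}
  C: {}
  D: {C2, C3, C5, C6, C7}
  E: {C1, C2, C3}
  F: {C1, C3, C4, C5}
  G: {C2, C3, C5, C7}
No single site covers all 7 demand points.
But {A, D} covers everything, so the minimum is 2.

2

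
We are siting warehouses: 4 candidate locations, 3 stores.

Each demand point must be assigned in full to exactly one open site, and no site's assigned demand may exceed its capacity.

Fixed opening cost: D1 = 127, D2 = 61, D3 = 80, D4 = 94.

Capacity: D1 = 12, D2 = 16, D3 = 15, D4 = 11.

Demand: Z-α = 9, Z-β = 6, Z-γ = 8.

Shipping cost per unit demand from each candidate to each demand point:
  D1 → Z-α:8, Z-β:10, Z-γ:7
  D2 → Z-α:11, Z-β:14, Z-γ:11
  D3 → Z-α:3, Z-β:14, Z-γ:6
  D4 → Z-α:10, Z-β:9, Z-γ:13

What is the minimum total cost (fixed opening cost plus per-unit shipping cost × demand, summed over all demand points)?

Open {D2, D3}; cheapest assignment that respects the capacities:
  D2 (cap 16, load 14): Z-β, Z-γ — cost 6×14 + 8×11 = 172
  D3 (cap 15, load 9): Z-α — cost 9×3 = 27
  Shipping 199, fixed 141 → total 340.
  Any other capacity-feasible assignment to {D2, D3} ships for at least 199.
Compare {D1, D3}: its best feasible assignment gives total 374.
Compare {D3, D4}: its best feasible assignment gives total 389.
Every other set of open sites that can feasibly serve all demand totals ≥ 374 even under its best assignment. Minimum: 340.

340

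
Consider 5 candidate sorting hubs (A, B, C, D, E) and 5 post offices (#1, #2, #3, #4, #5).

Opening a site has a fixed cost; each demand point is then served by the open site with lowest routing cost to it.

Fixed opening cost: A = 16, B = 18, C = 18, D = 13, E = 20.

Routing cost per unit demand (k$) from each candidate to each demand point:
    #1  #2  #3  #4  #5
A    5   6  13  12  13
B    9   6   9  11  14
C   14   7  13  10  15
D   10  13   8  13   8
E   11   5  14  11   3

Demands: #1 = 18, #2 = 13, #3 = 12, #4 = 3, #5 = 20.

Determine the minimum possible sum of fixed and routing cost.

393

Open {A, D, E}: assign each demand point to its cheapest open site.
  #1→A 18×5=90, #2→E 13×5=65, #3→D 12×8=96, #4→E 3×11=33, #5→E 20×3=60
  routing cost 344, fixed 49 → total 393.
Compare {A, C, D, E}: routing cost 341 + fixed 67 = 408.
Compare {A, B, E}: routing cost 356 + fixed 54 = 410.
Compare {A, B, D, E}: routing cost 344 + fixed 67 = 411.
All other subsets cost ≥ 408. Minimum total cost: 393.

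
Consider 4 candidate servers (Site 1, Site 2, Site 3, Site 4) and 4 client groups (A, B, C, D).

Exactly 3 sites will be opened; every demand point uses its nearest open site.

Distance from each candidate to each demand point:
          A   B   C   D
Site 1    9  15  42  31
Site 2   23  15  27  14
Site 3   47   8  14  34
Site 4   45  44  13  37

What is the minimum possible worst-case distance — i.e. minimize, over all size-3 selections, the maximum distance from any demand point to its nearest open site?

14

Open {Site 1, Site 2, Site 3}.
  Farthest demand point is C at distance 14 (to Site 3); all others are ≤ 14.
With {Site 1, Site 2, Site 4} the worst case is 15.
With {Site 2, Site 3, Site 4} the worst case is 23.
No size-3 selection achieves below 14.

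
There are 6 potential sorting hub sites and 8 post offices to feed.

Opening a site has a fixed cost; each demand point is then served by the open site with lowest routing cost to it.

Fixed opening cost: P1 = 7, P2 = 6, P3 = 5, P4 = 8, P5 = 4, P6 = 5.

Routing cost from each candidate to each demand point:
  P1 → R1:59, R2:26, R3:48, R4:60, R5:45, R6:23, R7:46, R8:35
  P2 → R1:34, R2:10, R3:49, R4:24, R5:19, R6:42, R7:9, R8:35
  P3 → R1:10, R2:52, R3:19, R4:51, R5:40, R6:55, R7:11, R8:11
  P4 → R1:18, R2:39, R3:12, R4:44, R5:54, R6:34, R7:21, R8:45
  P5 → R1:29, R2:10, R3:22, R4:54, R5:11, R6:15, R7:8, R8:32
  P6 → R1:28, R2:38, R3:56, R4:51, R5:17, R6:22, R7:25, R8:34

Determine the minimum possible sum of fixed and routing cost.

Open {P2, P3, P5}: assign each demand point to its cheapest open site.
  R1→P3 10, R2→P2 10, R3→P3 19, R4→P2 24, R5→P5 11, R6→P5 15, R7→P5 8, R8→P3 11
  routing cost 108, fixed 15 → total 123.
Compare {P2, P3, P4, P5}: routing cost 101 + fixed 23 = 124.
Compare {P2, P3, P5, P6}: routing cost 108 + fixed 20 = 128.
Compare {P2, P3, P4, P5, P6}: routing cost 101 + fixed 28 = 129.
All other subsets cost ≥ 124. Minimum total cost: 123.

123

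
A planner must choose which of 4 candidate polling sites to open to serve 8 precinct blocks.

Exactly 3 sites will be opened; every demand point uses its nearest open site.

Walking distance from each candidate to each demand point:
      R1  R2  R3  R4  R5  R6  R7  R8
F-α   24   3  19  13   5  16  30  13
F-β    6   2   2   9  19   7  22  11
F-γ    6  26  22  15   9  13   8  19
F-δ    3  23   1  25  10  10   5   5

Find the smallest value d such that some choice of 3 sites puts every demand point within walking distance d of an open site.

Open {F-α, F-β, F-δ}.
  Farthest demand point is R4 at walking distance 9 (to F-β); all others are ≤ 9.
With {F-β, F-γ, F-δ} the worst case is 9.
With {F-α, F-β, F-γ} the worst case is 11.
No size-3 selection achieves below 9.

9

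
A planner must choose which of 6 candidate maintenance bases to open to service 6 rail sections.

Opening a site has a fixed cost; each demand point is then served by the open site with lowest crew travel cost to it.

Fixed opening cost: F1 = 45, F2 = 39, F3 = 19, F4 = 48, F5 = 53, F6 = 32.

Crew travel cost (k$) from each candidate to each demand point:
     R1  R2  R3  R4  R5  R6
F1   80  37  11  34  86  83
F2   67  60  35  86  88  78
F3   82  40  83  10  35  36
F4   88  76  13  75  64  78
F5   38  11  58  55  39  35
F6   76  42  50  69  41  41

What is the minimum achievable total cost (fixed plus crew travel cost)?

257

Open {F1, F3, F5}: assign each demand point to its cheapest open site.
  R1→F5 38, R2→F5 11, R3→F1 11, R4→F3 10, R5→F3 35, R6→F5 35
  crew travel cost 140, fixed 117 → total 257.
Compare {F3, F5}: crew travel cost 187 + fixed 72 = 259.
Compare {F3, F4, F5}: crew travel cost 142 + fixed 120 = 262.
Compare {F1, F5}: crew travel cost 168 + fixed 98 = 266.
All other subsets cost ≥ 259. Minimum total cost: 257.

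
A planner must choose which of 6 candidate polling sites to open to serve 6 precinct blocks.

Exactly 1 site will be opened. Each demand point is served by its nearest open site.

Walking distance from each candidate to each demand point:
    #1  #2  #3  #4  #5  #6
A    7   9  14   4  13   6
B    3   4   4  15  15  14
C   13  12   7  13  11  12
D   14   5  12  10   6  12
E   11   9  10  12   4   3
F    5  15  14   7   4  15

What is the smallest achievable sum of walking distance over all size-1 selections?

49

Open {E}.
  #1→E 11, #2→E 9, #3→E 10, #4→E 12, #5→E 4, #6→E 3  ⇒ total 49.
Compare {A}: total 53.
Compare {B}: total 55.
No size-1 selection does better; minimum is 49.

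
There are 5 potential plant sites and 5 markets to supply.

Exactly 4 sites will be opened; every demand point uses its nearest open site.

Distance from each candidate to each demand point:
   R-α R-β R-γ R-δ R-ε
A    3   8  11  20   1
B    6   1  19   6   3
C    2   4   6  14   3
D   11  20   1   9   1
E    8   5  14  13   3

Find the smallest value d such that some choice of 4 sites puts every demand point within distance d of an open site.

Open {A, B, C, D}.
  Farthest demand point is R-δ at distance 6 (to B); all others are ≤ 6.
With {A, B, C, E} the worst case is 6.
With {A, B, D, E} the worst case is 6.
No size-4 selection achieves below 6.

6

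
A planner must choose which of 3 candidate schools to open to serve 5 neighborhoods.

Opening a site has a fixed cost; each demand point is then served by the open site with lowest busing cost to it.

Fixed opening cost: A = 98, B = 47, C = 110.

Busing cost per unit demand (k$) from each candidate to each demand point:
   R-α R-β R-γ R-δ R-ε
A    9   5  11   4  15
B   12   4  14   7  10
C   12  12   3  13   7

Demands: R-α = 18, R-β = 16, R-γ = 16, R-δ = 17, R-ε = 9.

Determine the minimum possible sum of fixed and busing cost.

629

Open {A, C}: assign each demand point to its cheapest open site.
  R-α→A 18×9=162, R-β→A 16×5=80, R-γ→C 16×3=48, R-δ→A 17×4=68, R-ε→C 9×7=63
  busing cost 421, fixed 208 → total 629.
Compare {A, B, C}: busing cost 405 + fixed 255 = 660.
Compare {B, C}: busing cost 510 + fixed 157 = 667.
Compare {A, B}: busing cost 560 + fixed 145 = 705.
All other subsets cost ≥ 660. Minimum total cost: 629.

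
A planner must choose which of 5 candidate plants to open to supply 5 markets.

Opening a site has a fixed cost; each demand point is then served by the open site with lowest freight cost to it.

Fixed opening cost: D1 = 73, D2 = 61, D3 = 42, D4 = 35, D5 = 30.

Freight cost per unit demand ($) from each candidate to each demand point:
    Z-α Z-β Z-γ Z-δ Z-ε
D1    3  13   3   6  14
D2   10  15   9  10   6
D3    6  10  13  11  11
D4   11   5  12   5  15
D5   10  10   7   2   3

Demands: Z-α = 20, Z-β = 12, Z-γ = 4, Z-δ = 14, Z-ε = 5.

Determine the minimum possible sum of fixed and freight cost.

313

Open {D1, D4, D5}: assign each demand point to its cheapest open site.
  Z-α→D1 20×3=60, Z-β→D4 12×5=60, Z-γ→D1 4×3=12, Z-δ→D5 14×2=28, Z-ε→D5 5×3=15
  freight cost 175, fixed 138 → total 313.
Compare {D1, D5}: freight cost 235 + fixed 103 = 338.
Compare {D1, D3, D4, D5}: freight cost 175 + fixed 180 = 355.
Compare {D3, D4, D5}: freight cost 251 + fixed 107 = 358.
All other subsets cost ≥ 338. Minimum total cost: 313.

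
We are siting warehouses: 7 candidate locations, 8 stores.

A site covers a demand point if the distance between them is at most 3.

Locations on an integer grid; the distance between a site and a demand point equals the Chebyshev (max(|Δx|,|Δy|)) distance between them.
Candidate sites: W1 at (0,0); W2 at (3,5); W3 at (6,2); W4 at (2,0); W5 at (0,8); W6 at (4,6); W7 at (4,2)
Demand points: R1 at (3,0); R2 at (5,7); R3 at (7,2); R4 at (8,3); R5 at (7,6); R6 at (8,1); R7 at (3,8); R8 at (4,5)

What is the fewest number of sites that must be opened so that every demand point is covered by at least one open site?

Coverage sets (demand points within 3 of each site):
  W1: {R1}
  W2: {R2, R7, R8}
  W3: {R1, R3, R4, R6, R8}
  W4: {R1}
  W5: {R7}
  W6: {R2, R5, R7, R8}
  W7: {R1, R3, R8}
No single site covers all 8 demand points.
But {W3, W6} covers everything, so the minimum is 2.

2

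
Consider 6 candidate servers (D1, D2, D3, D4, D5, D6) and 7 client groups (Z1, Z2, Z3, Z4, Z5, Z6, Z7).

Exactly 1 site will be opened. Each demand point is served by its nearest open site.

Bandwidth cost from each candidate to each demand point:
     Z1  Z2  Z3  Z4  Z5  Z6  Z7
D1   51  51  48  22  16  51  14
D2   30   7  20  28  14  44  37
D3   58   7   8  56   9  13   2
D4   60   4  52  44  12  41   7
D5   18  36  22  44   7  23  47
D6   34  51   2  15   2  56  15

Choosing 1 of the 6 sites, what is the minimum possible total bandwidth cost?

153

Open {D3}.
  Z1→D3 58, Z2→D3 7, Z3→D3 8, Z4→D3 56, Z5→D3 9, Z6→D3 13, Z7→D3 2  ⇒ total 153.
Compare {D6}: total 175.
Compare {D2}: total 180.
No size-1 selection does better; minimum is 153.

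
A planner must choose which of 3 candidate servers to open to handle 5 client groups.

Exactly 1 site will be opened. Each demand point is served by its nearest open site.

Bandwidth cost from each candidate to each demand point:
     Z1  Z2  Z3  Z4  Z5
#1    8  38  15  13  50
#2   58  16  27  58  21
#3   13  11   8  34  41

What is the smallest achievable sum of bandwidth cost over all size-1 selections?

Open {#3}.
  Z1→#3 13, Z2→#3 11, Z3→#3 8, Z4→#3 34, Z5→#3 41  ⇒ total 107.
Compare {#1}: total 124.
Compare {#2}: total 180.

107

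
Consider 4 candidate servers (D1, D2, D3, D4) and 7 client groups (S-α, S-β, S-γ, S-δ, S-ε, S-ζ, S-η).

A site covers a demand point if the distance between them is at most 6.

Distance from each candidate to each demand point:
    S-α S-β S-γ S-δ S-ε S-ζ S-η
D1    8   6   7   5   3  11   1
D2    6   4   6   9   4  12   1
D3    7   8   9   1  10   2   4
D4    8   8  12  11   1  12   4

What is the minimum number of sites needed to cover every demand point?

2

Coverage sets (demand points within 6 of each site):
  D1: {S-β, S-δ, S-ε, S-η}
  D2: {S-α, S-β, S-γ, S-ε, S-η}
  D3: {S-δ, S-ζ, S-η}
  D4: {S-ε, S-η}
No single site covers all 7 demand points.
But {D2, D3} covers everything, so the minimum is 2.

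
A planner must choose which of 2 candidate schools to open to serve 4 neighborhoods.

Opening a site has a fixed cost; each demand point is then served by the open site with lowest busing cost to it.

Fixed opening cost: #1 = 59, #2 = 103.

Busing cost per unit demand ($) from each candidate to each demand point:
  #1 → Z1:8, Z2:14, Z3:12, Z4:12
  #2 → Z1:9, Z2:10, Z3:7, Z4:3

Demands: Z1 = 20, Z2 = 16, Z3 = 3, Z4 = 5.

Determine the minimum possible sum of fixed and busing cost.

Open {#2}: assign each demand point to its cheapest open site.
  Z1→#2 20×9=180, Z2→#2 16×10=160, Z3→#2 3×7=21, Z4→#2 5×3=15
  busing cost 376, fixed 103 → total 479.
Compare {#1, #2}: busing cost 356 + fixed 162 = 518.
Compare {#1}: busing cost 480 + fixed 59 = 539.

479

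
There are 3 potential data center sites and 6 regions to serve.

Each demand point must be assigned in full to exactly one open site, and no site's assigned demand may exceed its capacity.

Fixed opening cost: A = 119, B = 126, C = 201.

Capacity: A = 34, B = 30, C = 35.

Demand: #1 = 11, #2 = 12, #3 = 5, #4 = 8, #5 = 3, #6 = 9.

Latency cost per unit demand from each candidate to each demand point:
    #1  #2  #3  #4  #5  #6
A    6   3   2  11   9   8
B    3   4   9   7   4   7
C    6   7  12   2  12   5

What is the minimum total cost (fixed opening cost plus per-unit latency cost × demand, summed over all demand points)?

Open {A, B}; cheapest assignment that respects the capacities:
  A (cap 34, load 26): #2, #3, #6 — cost 12×3 + 5×2 + 9×8 = 118
  B (cap 30, load 22): #1, #4, #5 — cost 11×3 + 8×7 + 3×4 = 101
  Shipping 219, fixed 245 → total 464.
  Any other capacity-feasible assignment to {A, B} ships for at least 219.
Compare {A, C}: its best feasible assignment gives total 520.
Compare {B, C}: its best feasible assignment gives total 541.
Every other set of open sites that can feasibly serve all demand totals ≥ 520 even under its best assignment. Minimum: 464.

464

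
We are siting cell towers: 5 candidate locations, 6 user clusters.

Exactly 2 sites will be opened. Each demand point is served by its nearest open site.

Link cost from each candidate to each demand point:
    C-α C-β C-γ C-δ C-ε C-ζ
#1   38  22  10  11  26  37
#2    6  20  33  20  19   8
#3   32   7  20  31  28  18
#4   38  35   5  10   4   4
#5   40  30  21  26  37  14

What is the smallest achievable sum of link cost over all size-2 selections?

49

Open {#2, #4}.
  C-α→#2 6, C-β→#2 20, C-γ→#4 5, C-δ→#4 10, C-ε→#4 4, C-ζ→#4 4  ⇒ total 49.
Compare {#3, #4}: total 62.
Compare {#1, #2}: total 74.
No size-2 selection does better; minimum is 49.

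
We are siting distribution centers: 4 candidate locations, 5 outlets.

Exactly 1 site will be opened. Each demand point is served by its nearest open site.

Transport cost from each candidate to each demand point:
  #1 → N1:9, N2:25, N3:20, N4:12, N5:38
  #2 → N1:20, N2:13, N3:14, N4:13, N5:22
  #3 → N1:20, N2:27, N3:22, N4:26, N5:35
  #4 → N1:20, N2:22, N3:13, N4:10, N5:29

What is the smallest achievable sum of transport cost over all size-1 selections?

Open {#2}.
  N1→#2 20, N2→#2 13, N3→#2 14, N4→#2 13, N5→#2 22  ⇒ total 82.
Compare {#4}: total 94.
Compare {#1}: total 104.
No size-1 selection does better; minimum is 82.

82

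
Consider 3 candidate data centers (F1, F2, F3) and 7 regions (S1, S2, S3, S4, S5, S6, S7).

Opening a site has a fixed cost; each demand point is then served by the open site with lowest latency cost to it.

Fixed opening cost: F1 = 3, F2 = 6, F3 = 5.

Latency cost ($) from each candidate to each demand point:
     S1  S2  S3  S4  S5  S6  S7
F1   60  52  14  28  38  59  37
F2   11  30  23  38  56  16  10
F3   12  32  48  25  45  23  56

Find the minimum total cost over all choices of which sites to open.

Open {F1, F2}: assign each demand point to its cheapest open site.
  S1→F2 11, S2→F2 30, S3→F1 14, S4→F1 28, S5→F1 38, S6→F2 16, S7→F2 10
  latency cost 147, fixed 9 → total 156.
Compare {F1, F2, F3}: latency cost 144 + fixed 14 = 158.
Compare {F2, F3}: latency cost 160 + fixed 11 = 171.
Compare {F1, F3}: latency cost 181 + fixed 8 = 189.
All other subsets cost ≥ 158. Minimum total cost: 156.

156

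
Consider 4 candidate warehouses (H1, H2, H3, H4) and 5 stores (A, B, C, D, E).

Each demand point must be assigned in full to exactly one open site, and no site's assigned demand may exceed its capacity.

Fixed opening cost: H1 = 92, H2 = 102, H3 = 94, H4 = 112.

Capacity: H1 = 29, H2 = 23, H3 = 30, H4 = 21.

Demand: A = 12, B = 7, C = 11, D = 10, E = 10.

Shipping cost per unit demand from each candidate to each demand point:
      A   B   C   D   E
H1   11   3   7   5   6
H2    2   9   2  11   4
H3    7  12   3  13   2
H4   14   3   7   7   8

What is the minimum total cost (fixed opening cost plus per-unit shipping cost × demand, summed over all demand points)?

Open {H1, H2}; cheapest assignment that respects the capacities:
  H1 (cap 29, load 27): B, D, E — cost 7×3 + 10×5 + 10×6 = 131
  H2 (cap 23, load 23): A, C — cost 12×2 + 11×2 = 46
  Shipping 177, fixed 194 → total 371.
  Any other capacity-feasible assignment to {H1, H2} ships for at least 177.
Compare {H1, H2, H3}: its best feasible assignment gives total 425.
Compare {H1, H3}: its best feasible assignment gives total 434.
Every other set of open sites that can feasibly serve all demand totals ≥ 425 even under its best assignment. Minimum: 371.

371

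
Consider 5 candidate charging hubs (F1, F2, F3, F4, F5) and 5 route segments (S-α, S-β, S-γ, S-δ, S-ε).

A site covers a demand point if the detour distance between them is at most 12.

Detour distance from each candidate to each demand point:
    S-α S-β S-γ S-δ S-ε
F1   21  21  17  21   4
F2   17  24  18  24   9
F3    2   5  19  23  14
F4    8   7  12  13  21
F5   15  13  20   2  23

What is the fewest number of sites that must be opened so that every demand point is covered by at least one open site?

Coverage sets (demand points within 12 of each site):
  F1: {S-ε}
  F2: {S-ε}
  F3: {S-α, S-β}
  F4: {S-α, S-β, S-γ}
  F5: {S-δ}
No 2 sites suffice: every size-2 union leaves at least one demand point uncovered.
But {F1, F4, F5} covers everything, so the minimum is 3.

3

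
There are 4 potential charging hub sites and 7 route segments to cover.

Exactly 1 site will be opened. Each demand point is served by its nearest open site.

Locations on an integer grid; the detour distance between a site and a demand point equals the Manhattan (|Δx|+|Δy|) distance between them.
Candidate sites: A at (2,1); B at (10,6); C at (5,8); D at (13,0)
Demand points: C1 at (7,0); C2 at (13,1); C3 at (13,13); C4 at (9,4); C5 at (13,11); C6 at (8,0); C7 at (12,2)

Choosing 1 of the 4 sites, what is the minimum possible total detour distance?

47

Open {D}.
  C1→D 6, C2→D 1, C3→D 13, C4→D 8, C5→D 11, C6→D 5, C7→D 3  ⇒ total 47.
Compare {B}: total 52.
Compare {C}: total 81.
No size-1 selection does better; minimum is 47.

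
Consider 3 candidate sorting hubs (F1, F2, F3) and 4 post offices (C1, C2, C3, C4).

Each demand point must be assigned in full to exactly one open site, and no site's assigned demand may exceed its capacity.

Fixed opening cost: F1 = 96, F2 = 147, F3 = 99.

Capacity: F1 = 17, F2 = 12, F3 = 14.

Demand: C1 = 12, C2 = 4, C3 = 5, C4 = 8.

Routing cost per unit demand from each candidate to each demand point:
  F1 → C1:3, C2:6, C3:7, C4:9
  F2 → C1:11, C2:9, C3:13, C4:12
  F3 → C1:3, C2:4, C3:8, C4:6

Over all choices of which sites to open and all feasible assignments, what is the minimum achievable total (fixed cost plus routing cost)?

330

Open {F1, F3}; cheapest assignment that respects the capacities:
  F1 (cap 17, load 17): C1, C3 — cost 12×3 + 5×7 = 71
  F3 (cap 14, load 12): C2, C4 — cost 4×4 + 8×6 = 64
  Shipping 135, fixed 195 → total 330.
  Any other capacity-feasible assignment to {F1, F3} ships for at least 135.
Compare {F1, F2}: its best feasible assignment gives total 446.
Compare {F1, F2, F3}: its best feasible assignment gives total 477.
Every other set of open sites that can feasibly serve all demand totals ≥ 446 even under its best assignment. Minimum: 330.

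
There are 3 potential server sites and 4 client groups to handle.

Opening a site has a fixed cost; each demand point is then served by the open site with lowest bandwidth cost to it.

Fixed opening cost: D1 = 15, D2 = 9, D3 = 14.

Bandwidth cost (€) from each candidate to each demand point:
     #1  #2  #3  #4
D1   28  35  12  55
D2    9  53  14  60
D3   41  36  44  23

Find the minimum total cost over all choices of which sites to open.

Open {D2, D3}: assign each demand point to its cheapest open site.
  #1→D2 9, #2→D3 36, #3→D2 14, #4→D3 23
  bandwidth cost 82, fixed 23 → total 105.
Compare {D1, D2, D3}: bandwidth cost 79 + fixed 38 = 117.
Compare {D1, D3}: bandwidth cost 98 + fixed 29 = 127.
Compare {D1, D2}: bandwidth cost 111 + fixed 24 = 135.
All other subsets cost ≥ 117. Minimum total cost: 105.

105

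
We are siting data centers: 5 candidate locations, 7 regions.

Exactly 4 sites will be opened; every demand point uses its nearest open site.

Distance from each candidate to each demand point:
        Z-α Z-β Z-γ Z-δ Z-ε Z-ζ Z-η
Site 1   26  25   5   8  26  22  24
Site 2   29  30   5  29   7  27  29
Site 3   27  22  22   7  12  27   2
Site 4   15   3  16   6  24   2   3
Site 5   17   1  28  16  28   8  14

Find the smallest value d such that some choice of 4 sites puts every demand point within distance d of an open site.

Open {Site 1, Site 2, Site 3, Site 4}.
  Farthest demand point is Z-α at distance 15 (to Site 4); all others are ≤ 15.
With {Site 1, Site 2, Site 4, Site 5} the worst case is 15.
With {Site 1, Site 3, Site 4, Site 5} the worst case is 15.
No size-4 selection achieves below 15.

15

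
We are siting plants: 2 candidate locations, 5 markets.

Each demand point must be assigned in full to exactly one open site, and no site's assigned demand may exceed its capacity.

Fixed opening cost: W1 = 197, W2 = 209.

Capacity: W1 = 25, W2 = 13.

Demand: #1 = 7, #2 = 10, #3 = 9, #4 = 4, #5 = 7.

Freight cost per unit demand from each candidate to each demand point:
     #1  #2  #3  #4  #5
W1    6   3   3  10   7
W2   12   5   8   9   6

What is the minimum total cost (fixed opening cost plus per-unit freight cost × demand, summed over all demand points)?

Open {W1, W2}; cheapest assignment that respects the capacities:
  W1 (cap 25, load 24): #1, #2, #5 — cost 7×6 + 10×3 + 7×7 = 121
  W2 (cap 13, load 13): #3, #4 — cost 9×8 + 4×9 = 108
  Shipping 229, fixed 406 → total 635.
  Any other capacity-feasible assignment to {W1, W2} ships for at least 229.
Total demand is 37 and no other set of sites has combined capacity ≥ 37, so {W1, W2} is the only feasible choice of open sites. Minimum: 635.

635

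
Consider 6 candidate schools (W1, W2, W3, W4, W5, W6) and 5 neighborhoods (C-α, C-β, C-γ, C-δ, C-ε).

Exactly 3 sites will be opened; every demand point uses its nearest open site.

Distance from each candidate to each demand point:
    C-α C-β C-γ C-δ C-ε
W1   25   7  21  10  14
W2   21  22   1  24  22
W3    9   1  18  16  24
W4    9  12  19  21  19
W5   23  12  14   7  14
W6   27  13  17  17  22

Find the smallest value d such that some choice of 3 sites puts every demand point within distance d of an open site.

14

Open {W1, W2, W3}.
  Farthest demand point is C-ε at distance 14 (to W1); all others are ≤ 14.
With {W1, W2, W4} the worst case is 14.
With {W1, W3, W5} the worst case is 14.
No size-3 selection achieves below 14.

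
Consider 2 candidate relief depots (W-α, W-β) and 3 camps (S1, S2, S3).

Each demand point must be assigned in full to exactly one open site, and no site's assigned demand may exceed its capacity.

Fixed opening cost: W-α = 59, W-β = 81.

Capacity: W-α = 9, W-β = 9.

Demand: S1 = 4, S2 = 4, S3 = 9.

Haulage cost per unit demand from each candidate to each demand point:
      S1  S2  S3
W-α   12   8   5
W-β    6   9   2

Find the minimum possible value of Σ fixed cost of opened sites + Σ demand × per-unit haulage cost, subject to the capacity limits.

Open {W-α, W-β}; cheapest assignment that respects the capacities:
  W-α (cap 9, load 8): S1, S2 — cost 4×12 + 4×8 = 80
  W-β (cap 9, load 9): S3 — cost 9×2 = 18
  Shipping 98, fixed 140 → total 238.
  Any other capacity-feasible assignment to {W-α, W-β} ships for at least 98.
Total demand is 17 and no other set of sites has combined capacity ≥ 17, so {W-α, W-β} is the only feasible choice of open sites. Minimum: 238.

238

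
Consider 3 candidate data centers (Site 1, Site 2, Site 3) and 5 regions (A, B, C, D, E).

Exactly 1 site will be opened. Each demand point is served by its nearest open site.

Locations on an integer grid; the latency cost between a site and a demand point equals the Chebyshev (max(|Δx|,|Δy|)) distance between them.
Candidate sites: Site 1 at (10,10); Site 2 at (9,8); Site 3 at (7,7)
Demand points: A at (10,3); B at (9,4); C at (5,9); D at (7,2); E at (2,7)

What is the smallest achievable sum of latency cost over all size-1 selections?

19

Open {Site 3}.
  A→Site 3 4, B→Site 3 3, C→Site 3 2, D→Site 3 5, E→Site 3 5  ⇒ total 19.
Compare {Site 2}: total 26.
Compare {Site 1}: total 34.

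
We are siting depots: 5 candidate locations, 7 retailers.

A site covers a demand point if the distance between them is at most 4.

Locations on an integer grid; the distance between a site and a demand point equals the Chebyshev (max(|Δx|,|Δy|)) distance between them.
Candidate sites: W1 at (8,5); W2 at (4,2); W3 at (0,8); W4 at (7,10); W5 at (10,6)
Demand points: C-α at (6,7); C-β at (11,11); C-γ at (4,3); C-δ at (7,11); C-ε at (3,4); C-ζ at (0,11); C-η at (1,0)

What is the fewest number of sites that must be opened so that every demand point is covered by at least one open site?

3

Coverage sets (demand points within 4 of each site):
  W1: {C-α, C-γ}
  W2: {C-γ, C-ε, C-η}
  W3: {C-ε, C-ζ}
  W4: {C-α, C-β, C-δ}
  W5: {C-α}
No 2 sites suffice: every size-2 union leaves at least one demand point uncovered.
But {W2, W3, W4} covers everything, so the minimum is 3.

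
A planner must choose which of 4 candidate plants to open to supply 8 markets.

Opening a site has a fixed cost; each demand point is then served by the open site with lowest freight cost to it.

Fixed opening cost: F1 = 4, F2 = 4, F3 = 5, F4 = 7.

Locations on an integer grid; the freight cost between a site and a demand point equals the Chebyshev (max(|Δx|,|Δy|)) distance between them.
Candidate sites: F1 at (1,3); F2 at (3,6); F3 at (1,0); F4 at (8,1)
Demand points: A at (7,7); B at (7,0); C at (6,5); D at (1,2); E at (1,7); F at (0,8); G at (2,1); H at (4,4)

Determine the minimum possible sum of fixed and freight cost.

Open {F1, F2}: assign each demand point to its cheapest open site.
  A→F2 4, B→F1 6, C→F2 3, D→F1 1, E→F2 2, F→F2 3, G→F1 2, H→F2 2
  freight cost 23, fixed 8 → total 31.
Compare {F2, F3}: freight cost 23 + fixed 9 = 32.
Compare {F2}: freight cost 29 + fixed 4 = 33.
Compare {F1, F2, F4}: freight cost 18 + fixed 15 = 33.
All other subsets cost ≥ 32. Minimum total cost: 31.

31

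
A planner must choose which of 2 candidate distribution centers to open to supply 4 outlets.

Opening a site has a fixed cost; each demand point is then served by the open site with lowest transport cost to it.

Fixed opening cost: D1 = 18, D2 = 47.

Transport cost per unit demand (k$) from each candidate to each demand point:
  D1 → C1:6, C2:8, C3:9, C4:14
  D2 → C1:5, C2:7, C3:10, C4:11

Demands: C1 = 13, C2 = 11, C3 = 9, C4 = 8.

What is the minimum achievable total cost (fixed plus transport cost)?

367

Open {D2}: assign each demand point to its cheapest open site.
  C1→D2 13×5=65, C2→D2 11×7=77, C3→D2 9×10=90, C4→D2 8×11=88
  transport cost 320, fixed 47 → total 367.
Compare {D1, D2}: transport cost 311 + fixed 65 = 376.
Compare {D1}: transport cost 359 + fixed 18 = 377.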